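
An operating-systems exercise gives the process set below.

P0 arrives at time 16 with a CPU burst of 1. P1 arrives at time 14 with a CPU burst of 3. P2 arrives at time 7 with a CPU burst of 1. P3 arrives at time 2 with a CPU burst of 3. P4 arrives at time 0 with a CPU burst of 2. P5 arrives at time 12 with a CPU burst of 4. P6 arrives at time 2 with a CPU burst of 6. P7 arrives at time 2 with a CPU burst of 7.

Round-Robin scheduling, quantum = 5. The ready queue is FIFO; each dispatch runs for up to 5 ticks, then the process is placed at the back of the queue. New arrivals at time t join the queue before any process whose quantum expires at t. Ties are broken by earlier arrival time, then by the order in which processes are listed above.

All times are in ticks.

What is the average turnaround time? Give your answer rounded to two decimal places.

Timeline: | P4 0-2 | P3 2-5 | P6 5-10 | P7 10-15 | P2 15-16 | P6 16-17 | P5 17-21 | P1 21-24 | P7 24-26 | P0 26-27 |
Completion: P0=27  P1=24  P2=16  P3=5  P4=2  P5=21  P6=17  P7=26
Turnaround (C−A): P0=11  P1=10  P2=9  P3=3  P4=2  P5=9  P6=15  P7=24
Turnaround times: P0=11, P1=10, P2=9, P3=3, P4=2, P5=9, P6=15, P7=24
Average turnaround = (11+10+9+3+2+9+15+24) / 8 = 83/8 = 10.38

10.38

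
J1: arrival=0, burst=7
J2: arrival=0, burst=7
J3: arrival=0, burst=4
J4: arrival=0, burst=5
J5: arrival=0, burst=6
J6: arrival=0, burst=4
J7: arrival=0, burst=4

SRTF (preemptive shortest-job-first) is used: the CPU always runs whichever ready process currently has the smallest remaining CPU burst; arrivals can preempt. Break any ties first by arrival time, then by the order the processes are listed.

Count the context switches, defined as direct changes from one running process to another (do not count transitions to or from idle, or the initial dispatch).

6

Gantt: | J3 0-4 | J6 4-8 | J7 8-12 | J4 12-17 | J5 17-23 | J1 23-30 | J2 30-37 |
Completion: J1=30  J2=37  J3=4  J4=17  J5=23  J6=8  J7=12
Turnaround (C−A): J1=30  J2=37  J3=4  J4=17  J5=23  J6=8  J7=12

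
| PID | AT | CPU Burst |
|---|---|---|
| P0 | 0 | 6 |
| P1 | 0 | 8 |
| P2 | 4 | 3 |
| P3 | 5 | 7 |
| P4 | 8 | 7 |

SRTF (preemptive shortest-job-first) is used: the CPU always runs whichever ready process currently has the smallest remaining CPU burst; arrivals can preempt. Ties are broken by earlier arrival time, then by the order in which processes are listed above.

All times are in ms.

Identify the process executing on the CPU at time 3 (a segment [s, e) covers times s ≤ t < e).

P0

Gantt: | P0 0-6 | P2 6-9 | P3 9-16 | P4 16-23 | P1 23-31 |
Completion: P0=6  P1=31  P2=9  P3=16  P4=23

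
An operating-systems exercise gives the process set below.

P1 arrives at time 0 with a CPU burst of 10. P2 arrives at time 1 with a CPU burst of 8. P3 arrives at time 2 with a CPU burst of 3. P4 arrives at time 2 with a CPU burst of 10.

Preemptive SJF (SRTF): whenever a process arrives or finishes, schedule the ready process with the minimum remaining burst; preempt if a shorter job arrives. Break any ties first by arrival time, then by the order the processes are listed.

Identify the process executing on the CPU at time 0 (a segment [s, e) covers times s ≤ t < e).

Timeline: | P1 0-1 | P2 1-2 | P3 2-5 | P2 5-12 | P1 12-21 | P4 21-31 |
Completion: P1=21  P2=12  P3=5  P4=31
Turnaround (C−A): P1=21  P2=11  P3=3  P4=29

P1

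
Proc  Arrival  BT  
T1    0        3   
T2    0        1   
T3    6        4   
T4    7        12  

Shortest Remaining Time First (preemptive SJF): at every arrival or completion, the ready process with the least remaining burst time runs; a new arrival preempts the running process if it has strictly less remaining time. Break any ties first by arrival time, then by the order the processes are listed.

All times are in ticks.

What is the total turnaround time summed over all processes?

Timeline: | T2 0-1 | T1 1-4 | idle 4-6 | T3 6-10 | T4 10-22 |
Completion: T1=4  T2=1  T3=10  T4=22
Turnaround (C−A): T1=4  T2=1  T3=4  T4=15
Turnaround = completion − arrival: T1=4, T2=1, T3=4, T4=15
Total turnaround = 4 + 1 + 4 + 15 = 24

24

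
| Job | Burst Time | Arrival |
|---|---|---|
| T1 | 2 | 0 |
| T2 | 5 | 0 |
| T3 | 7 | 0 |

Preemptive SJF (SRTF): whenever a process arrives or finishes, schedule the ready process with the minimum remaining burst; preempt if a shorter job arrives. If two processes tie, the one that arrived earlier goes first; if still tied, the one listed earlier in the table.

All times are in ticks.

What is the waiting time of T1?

0

Schedule: | T1 0-2 | T2 2-7 | T3 7-14 |
Completion: T1=2  T2=7  T3=14
Turnaround (C−A): T1=2  T2=7  T3=14
Waiting(T1) = turnaround − burst = 2 − 2 = 0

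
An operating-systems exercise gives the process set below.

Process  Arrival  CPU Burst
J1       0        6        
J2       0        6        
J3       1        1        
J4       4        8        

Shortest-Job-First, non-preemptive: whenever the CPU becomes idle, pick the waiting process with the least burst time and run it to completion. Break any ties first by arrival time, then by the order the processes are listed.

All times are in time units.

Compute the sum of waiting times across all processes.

21

Timeline: | J1 0-6 | J3 6-7 | J2 7-13 | J4 13-21 |
Completion: J1=6  J2=13  J3=7  J4=21
Waiting = turnaround − burst: J1=0, J2=7, J3=5, J4=9
Total waiting = 0 + 7 + 5 + 9 = 21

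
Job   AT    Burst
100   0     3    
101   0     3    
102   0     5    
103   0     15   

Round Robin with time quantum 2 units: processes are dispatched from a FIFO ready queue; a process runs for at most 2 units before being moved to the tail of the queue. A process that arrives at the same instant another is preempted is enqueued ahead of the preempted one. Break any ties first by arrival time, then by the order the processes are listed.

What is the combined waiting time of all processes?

Schedule: | 100 0-2 | 101 2-4 | 102 4-6 | 103 6-8 | 100 8-9 | 101 9-10 | 102 10-12 | 103 12-14 | 102 14-15 | 103 15-26 |
Completion: 100=9  101=10  102=15  103=26
Waiting = turnaround − burst: 100=6, 101=7, 102=10, 103=11
Total waiting = 6 + 7 + 10 + 11 = 34

34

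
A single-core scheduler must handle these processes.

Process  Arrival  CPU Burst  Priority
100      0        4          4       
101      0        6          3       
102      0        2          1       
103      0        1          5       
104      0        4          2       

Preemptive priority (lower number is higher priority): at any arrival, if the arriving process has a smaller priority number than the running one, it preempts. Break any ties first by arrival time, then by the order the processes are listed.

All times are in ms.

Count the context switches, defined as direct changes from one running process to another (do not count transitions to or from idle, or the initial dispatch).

4

Timeline: | 102 0-2 | 104 2-6 | 101 6-12 | 100 12-16 | 103 16-17 |
Completion: 100=16  101=12  102=2  103=17  104=6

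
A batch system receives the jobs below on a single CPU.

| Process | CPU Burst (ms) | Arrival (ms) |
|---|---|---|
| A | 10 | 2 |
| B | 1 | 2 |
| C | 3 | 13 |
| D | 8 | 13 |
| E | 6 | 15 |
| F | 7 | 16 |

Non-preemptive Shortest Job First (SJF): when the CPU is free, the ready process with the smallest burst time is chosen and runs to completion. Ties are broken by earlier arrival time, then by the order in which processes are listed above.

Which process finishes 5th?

F

Timeline: | idle 0-2 | B 2-3 | A 3-13 | C 13-16 | E 16-22 | F 22-29 | D 29-37 |
Completion: A=13  B=3  C=16  D=37  E=22  F=29
Turnaround (C−A): A=11  B=1  C=3  D=24  E=7  F=13
Finish order: B → A → C → E → F → D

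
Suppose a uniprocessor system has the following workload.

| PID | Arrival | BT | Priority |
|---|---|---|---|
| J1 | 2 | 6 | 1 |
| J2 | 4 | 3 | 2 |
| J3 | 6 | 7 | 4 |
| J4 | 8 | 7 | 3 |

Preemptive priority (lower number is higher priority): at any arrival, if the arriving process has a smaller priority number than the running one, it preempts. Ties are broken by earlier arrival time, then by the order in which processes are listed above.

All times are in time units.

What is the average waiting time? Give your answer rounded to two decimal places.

4.75

Timeline: | idle 0-2 | J1 2-8 | J2 8-11 | J4 11-18 | J3 18-25 |
Completion: J1=8  J2=11  J3=25  J4=18
Turnaround (C−A): J1=6  J2=7  J3=19  J4=10
Waiting times: J1=0, J2=4, J3=12, J4=3
Average waiting = (0+4+12+3) / 4 = 19/4 = 4.75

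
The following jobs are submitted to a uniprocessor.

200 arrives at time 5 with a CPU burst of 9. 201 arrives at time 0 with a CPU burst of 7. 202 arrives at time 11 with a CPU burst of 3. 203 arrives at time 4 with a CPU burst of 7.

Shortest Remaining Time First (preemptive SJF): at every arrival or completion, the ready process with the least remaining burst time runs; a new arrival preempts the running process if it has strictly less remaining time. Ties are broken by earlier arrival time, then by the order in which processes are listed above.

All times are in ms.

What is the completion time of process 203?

Timeline: | 201 0-7 | 203 7-14 | 202 14-17 | 200 17-26 |
Completion: 200=26  201=7  202=17  203=14
Turnaround (C−A): 200=21  201=7  202=6  203=10

14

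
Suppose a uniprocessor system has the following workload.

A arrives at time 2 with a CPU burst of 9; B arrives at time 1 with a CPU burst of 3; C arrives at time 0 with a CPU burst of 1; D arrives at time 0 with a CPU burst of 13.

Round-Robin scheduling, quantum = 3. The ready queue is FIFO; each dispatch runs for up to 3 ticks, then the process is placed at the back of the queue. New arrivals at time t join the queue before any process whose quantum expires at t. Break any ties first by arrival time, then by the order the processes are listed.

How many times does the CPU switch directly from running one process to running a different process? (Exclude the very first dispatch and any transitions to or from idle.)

Timeline: | C 0-1 | D 1-4 | B 4-7 | A 7-10 | D 10-13 | A 13-16 | D 16-19 | A 19-22 | D 22-26 |
Completion: A=22  B=7  C=1  D=26

8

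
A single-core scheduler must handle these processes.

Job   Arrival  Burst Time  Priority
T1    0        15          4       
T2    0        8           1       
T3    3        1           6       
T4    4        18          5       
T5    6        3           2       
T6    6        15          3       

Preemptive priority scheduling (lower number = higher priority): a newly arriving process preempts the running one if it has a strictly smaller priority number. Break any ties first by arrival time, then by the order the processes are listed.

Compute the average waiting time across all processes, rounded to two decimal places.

Schedule: | T2 0-8 | T5 8-11 | T6 11-26 | T1 26-41 | T4 41-59 | T3 59-60 |
Completion: T1=41  T2=8  T3=60  T4=59  T5=11  T6=26
Waiting times: T1=26, T2=0, T3=56, T4=37, T5=2, T6=5
Average waiting = (26+0+56+37+2+5) / 6 = 126/6 = 21.00

21.00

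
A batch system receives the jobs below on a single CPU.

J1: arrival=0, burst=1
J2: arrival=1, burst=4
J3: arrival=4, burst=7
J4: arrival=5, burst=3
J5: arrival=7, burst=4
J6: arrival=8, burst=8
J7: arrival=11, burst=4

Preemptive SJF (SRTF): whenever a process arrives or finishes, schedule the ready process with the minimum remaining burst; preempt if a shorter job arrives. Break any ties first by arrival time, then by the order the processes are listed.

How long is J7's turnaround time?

Schedule: | J1 0-1 | J2 1-5 | J4 5-8 | J5 8-12 | J7 12-16 | J3 16-23 | J6 23-31 |
Completion: J1=1  J2=5  J3=23  J4=8  J5=12  J6=31  J7=16
Turnaround (C−A): J1=1  J2=4  J3=19  J4=3  J5=5  J6=23  J7=5
Turnaround(J7) = completion − arrival = 16 − 11 = 5

5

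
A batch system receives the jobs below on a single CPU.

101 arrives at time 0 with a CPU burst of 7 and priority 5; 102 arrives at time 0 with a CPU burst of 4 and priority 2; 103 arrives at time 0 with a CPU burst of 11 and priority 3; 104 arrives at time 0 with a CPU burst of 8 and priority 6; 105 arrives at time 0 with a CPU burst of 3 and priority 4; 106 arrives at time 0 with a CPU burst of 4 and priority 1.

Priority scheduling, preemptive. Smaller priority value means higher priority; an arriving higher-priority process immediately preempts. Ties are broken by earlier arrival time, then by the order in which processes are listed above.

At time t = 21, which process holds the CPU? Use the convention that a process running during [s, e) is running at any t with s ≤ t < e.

105

Timeline: | 106 0-4 | 102 4-8 | 103 8-19 | 105 19-22 | 101 22-29 | 104 29-37 |
Completion: 101=29  102=8  103=19  104=37  105=22  106=4
Turnaround (C−A): 101=29  102=8  103=19  104=37  105=22  106=4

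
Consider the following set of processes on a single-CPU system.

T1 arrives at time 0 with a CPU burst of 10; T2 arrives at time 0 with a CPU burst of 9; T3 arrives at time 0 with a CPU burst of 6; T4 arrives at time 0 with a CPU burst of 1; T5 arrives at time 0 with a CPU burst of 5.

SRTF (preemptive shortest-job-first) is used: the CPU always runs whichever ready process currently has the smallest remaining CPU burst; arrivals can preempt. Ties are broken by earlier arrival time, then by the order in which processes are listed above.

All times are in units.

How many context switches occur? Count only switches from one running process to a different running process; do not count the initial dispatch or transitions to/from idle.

Schedule: | T4 0-1 | T5 1-6 | T3 6-12 | T2 12-21 | T1 21-31 |
Completion: T1=31  T2=21  T3=12  T4=1  T5=6
Turnaround (C−A): T1=31  T2=21  T3=12  T4=1  T5=6

4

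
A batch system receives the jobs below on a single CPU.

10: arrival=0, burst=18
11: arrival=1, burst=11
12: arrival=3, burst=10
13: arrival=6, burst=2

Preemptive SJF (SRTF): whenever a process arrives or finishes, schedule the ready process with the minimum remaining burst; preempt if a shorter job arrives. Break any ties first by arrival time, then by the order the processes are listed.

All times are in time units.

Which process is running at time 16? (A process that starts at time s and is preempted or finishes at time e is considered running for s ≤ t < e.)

12

Gantt: | 10 0-1 | 11 1-6 | 13 6-8 | 11 8-14 | 12 14-24 | 10 24-41 |
Completion: 10=41  11=14  12=24  13=8
Turnaround (C−A): 10=41  11=13  12=21  13=2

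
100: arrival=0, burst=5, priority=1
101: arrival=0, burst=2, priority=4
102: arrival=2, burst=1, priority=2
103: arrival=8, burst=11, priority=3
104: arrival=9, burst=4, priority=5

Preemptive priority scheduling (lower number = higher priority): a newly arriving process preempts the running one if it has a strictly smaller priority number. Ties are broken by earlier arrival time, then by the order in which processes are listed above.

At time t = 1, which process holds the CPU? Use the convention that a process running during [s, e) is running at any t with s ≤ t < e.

Gantt: | 100 0-5 | 102 5-6 | 101 6-8 | 103 8-19 | 104 19-23 |
Completion: 100=5  101=8  102=6  103=19  104=23

100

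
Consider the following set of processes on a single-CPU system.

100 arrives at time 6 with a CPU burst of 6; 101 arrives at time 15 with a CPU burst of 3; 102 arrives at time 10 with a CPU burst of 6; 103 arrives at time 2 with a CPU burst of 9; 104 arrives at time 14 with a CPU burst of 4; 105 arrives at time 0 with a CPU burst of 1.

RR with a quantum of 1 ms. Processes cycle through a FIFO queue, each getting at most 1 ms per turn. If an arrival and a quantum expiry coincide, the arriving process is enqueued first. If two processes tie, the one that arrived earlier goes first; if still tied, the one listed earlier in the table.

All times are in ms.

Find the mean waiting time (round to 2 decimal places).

Schedule: | 105 0-1 | idle 1-2 | 103 2-6 | 100 6-7 | 103 7-8 | 100 8-9 | 103 9-10 | 100 10-11 | 102 11-12 | 103 12-13 | 100 13-14 | 102 14-15 | 103 15-16 | 104 16-17 | 100 17-18 | 101 18-19 | 102 19-20 | 103 20-21 | 104 21-22 | 100 22-23 | 101 23-24 | 102 24-25 | 104 25-26 | 101 26-27 | 102 27-28 | 104 28-29 | 102 29-30 |
Completion: 100=23  101=27  102=30  103=21  104=29  105=1
Turnaround (C−A): 100=17  101=12  102=20  103=19  104=15  105=1
Waiting times: 100=11, 101=9, 102=14, 103=10, 104=11, 105=0
Average waiting = (11+9+14+10+11+0) / 6 = 55/6 = 9.17

9.17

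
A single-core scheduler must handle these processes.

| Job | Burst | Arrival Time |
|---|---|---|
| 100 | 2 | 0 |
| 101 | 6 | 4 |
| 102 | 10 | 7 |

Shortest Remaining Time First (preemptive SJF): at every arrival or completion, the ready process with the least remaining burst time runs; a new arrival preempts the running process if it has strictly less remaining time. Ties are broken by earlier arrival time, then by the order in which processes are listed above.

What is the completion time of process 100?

2

Gantt: | 100 0-2 | idle 2-4 | 101 4-10 | 102 10-20 |
Completion: 100=2  101=10  102=20
Turnaround (C−A): 100=2  101=6  102=13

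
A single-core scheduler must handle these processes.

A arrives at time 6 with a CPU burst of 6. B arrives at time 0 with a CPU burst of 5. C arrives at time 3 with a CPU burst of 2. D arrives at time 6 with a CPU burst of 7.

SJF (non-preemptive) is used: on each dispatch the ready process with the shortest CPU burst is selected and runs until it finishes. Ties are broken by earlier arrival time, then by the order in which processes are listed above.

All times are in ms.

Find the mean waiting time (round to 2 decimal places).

2.50

Schedule: | B 0-5 | C 5-7 | A 7-13 | D 13-20 |
Completion: A=13  B=5  C=7  D=20
Turnaround (C−A): A=7  B=5  C=4  D=14
Waiting times: A=1, B=0, C=2, D=7
Average waiting = (1+0+2+7) / 4 = 10/4 = 2.50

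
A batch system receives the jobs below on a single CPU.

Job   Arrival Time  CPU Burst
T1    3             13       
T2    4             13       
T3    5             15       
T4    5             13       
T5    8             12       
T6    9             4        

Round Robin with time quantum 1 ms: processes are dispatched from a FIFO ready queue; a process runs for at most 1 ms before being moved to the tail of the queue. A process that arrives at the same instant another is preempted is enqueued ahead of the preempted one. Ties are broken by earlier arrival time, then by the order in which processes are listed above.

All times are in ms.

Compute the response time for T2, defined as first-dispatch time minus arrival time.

Timeline: | idle 0-3 | T1 3-4 | T2 4-5 | T1 5-6 | T3 6-7 | T4 7-8 | T2 8-9 | T1 9-10 | T3 10-11 | T5 11-12 | T4 12-13 | T6 13-14 | T2 14-15 | T1 15-16 | T3 16-17 | T5 17-18 | T4 18-19 | T6 19-20 | T2 20-21 | T1 21-22 | T3 22-23 | T5 23-24 | T4 24-25 | T6 25-26 | T2 26-27 | T1 27-28 | T3 28-29 | T5 29-30 | T4 30-31 | T6 31-32 | T2 32-33 | T1 33-34 | T3 34-35 | T5 35-36 | T4 36-37 | T2 37-38 | T1 38-39 | T3 39-40 | T5 40-41 | T4 41-42 | T2 42-43 | T1 43-44 | T3 44-45 | T5 45-46 | T4 46-47 | T2 47-48 | T1 48-49 | T3 49-50 | T5 50-51 | T4 51-52 | T2 52-53 | T1 53-54 | T3 54-55 | T5 55-56 | T4 56-57 | T2 57-58 | T1 58-59 | T3 59-60 | T5 60-61 | T4 61-62 | T2 62-63 | T1 63-64 | T3 64-65 | T5 65-66 | T4 66-67 | T2 67-68 | T3 68-69 | T5 69-70 | T4 70-71 | T3 71-73 |
Completion: T1=64  T2=68  T3=73  T4=71  T5=70  T6=32
Turnaround (C−A): T1=61  T2=64  T3=68  T4=66  T5=62  T6=23
Response(T2) = first start − arrival = 4 − 4 = 0

0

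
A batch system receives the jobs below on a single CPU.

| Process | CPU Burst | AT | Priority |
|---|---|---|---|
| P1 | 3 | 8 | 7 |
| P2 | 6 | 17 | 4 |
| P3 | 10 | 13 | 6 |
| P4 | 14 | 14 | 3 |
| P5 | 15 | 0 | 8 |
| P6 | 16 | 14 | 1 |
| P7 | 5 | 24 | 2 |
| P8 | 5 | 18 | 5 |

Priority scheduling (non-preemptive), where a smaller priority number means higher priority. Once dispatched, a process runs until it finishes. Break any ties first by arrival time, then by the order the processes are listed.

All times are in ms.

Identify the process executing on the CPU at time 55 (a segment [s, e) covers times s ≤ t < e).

Schedule: | P5 0-15 | P6 15-31 | P7 31-36 | P4 36-50 | P2 50-56 | P8 56-61 | P3 61-71 | P1 71-74 |
Completion: P1=74  P2=56  P3=71  P4=50  P5=15  P6=31  P7=36  P8=61
Turnaround (C−A): P1=66  P2=39  P3=58  P4=36  P5=15  P6=17  P7=12  P8=43

P2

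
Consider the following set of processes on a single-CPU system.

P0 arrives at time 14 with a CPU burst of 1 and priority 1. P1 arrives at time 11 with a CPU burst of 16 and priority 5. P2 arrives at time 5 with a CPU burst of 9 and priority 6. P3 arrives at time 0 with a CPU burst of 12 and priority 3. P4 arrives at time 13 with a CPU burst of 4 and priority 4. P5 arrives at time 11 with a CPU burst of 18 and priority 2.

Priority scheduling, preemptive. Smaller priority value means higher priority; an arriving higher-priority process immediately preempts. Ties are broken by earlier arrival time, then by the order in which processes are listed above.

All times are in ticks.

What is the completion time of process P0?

Gantt: | P3 0-11 | P5 11-14 | P0 14-15 | P5 15-30 | P3 30-31 | P4 31-35 | P1 35-51 | P2 51-60 |
Completion: P0=15  P1=51  P2=60  P3=31  P4=35  P5=30
Turnaround (C−A): P0=1  P1=40  P2=55  P3=31  P4=22  P5=19

15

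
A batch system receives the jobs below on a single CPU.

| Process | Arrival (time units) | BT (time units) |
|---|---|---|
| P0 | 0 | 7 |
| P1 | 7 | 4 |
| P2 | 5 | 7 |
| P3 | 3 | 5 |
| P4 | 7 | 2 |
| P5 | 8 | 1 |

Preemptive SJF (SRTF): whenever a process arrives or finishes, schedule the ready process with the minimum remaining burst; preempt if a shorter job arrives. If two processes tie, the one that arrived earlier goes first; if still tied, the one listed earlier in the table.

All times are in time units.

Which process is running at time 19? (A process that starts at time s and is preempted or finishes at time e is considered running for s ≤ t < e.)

P2

Gantt: | P0 0-7 | P4 7-9 | P5 9-10 | P1 10-14 | P3 14-19 | P2 19-26 |
Completion: P0=7  P1=14  P2=26  P3=19  P4=9  P5=10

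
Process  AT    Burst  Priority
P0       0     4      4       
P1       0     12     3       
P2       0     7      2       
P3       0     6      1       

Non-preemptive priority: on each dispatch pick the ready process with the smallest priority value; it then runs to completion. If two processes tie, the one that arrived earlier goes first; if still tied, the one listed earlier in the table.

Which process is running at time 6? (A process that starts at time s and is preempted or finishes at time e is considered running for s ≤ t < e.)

Timeline: | P3 0-6 | P2 6-13 | P1 13-25 | P0 25-29 |
Completion: P0=29  P1=25  P2=13  P3=6

P2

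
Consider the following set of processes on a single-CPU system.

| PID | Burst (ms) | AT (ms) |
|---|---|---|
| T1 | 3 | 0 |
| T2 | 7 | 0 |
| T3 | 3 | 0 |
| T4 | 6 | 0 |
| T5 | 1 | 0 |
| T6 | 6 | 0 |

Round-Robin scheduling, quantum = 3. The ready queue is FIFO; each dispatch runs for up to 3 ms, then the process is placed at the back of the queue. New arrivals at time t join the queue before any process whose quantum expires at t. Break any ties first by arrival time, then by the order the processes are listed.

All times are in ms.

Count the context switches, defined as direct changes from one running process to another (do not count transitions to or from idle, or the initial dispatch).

Schedule: | T1 0-3 | T2 3-6 | T3 6-9 | T4 9-12 | T5 12-13 | T6 13-16 | T2 16-19 | T4 19-22 | T6 22-25 | T2 25-26 |
Completion: T1=3  T2=26  T3=9  T4=22  T5=13  T6=25
Turnaround (C−A): T1=3  T2=26  T3=9  T4=22  T5=13  T6=25

9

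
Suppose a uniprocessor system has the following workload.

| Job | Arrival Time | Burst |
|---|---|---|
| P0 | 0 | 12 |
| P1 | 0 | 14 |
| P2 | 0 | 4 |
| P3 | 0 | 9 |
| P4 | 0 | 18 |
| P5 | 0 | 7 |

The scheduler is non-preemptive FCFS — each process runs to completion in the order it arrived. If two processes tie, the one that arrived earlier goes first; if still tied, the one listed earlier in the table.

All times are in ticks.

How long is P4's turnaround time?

Schedule: | P0 0-12 | P1 12-26 | P2 26-30 | P3 30-39 | P4 39-57 | P5 57-64 |
Completion: P0=12  P1=26  P2=30  P3=39  P4=57  P5=64
Turnaround (C−A): P0=12  P1=26  P2=30  P3=39  P4=57  P5=64
Turnaround(P4) = completion − arrival = 57 − 0 = 57

57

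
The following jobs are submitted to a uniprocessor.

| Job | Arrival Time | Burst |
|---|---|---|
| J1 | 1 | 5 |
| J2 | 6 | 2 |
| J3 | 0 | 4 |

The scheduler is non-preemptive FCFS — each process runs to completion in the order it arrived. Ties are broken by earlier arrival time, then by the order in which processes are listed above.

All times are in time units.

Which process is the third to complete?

Gantt: | J3 0-4 | J1 4-9 | J2 9-11 |
Completion: J1=9  J2=11  J3=4
Finish order: J3 → J1 → J2

J2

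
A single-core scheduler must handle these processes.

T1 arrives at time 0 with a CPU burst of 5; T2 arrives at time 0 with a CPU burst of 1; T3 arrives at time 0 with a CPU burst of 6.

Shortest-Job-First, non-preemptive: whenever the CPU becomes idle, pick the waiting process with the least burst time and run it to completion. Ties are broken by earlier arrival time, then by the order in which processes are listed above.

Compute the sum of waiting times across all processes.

7

Schedule: | T2 0-1 | T1 1-6 | T3 6-12 |
Completion: T1=6  T2=1  T3=12
Turnaround (C−A): T1=6  T2=1  T3=12
Waiting = turnaround − burst: T1=1, T2=0, T3=6
Total waiting = 1 + 0 + 6 = 7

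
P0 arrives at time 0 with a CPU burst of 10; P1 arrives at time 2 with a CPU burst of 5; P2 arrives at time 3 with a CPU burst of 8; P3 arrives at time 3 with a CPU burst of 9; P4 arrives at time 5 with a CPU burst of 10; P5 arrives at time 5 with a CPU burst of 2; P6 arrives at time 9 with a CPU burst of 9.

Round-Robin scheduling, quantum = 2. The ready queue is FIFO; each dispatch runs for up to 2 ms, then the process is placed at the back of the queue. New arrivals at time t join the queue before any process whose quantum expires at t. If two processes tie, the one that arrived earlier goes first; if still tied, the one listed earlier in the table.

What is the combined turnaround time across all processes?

249

Timeline: | P0 0-2 | P1 2-4 | P0 4-6 | P2 6-8 | P3 8-10 | P1 10-12 | P4 12-14 | P5 14-16 | P0 16-18 | P2 18-20 | P6 20-22 | P3 22-24 | P1 24-25 | P4 25-27 | P0 27-29 | P2 29-31 | P6 31-33 | P3 33-35 | P4 35-37 | P0 37-39 | P2 39-41 | P6 41-43 | P3 43-45 | P4 45-47 | P6 47-49 | P3 49-50 | P4 50-52 | P6 52-53 |
Completion: P0=39  P1=25  P2=41  P3=50  P4=52  P5=16  P6=53
Turnaround (C−A): P0=39  P1=23  P2=38  P3=47  P4=47  P5=11  P6=44
Turnaround = completion − arrival: P0=39, P1=23, P2=38, P3=47, P4=47, P5=11, P6=44
Total turnaround = 39 + 23 + 38 + 47 + 47 + 11 + 44 = 249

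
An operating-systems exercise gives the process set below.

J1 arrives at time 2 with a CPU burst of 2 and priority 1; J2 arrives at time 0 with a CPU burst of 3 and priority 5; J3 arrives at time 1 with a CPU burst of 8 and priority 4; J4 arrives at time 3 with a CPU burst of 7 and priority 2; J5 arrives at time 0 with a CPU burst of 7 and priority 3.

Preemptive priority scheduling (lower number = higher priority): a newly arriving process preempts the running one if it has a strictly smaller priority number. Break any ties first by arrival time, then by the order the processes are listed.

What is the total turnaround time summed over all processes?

Schedule: | J5 0-2 | J1 2-4 | J4 4-11 | J5 11-16 | J3 16-24 | J2 24-27 |
Completion: J1=4  J2=27  J3=24  J4=11  J5=16
Turnaround = completion − arrival: J1=2, J2=27, J3=23, J4=8, J5=16
Total turnaround = 2 + 27 + 23 + 8 + 16 = 76

76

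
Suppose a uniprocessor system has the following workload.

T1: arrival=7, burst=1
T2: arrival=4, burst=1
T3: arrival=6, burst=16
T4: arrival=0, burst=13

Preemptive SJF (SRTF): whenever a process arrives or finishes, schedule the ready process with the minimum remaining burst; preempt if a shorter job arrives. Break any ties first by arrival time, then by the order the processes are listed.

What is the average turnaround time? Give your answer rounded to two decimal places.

10.50

Gantt: | T4 0-4 | T2 4-5 | T4 5-7 | T1 7-8 | T4 8-15 | T3 15-31 |
Completion: T1=8  T2=5  T3=31  T4=15
Turnaround (C−A): T1=1  T2=1  T3=25  T4=15
Turnaround times: T1=1, T2=1, T3=25, T4=15
Average turnaround = (1+1+25+15) / 4 = 42/4 = 10.50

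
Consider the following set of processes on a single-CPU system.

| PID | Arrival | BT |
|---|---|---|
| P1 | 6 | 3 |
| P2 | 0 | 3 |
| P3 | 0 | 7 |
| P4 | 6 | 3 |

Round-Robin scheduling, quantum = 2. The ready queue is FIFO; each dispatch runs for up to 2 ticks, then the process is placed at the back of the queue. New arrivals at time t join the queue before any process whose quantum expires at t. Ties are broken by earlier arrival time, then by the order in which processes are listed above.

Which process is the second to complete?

Gantt: | P2 0-2 | P3 2-4 | P2 4-5 | P3 5-7 | P1 7-9 | P4 9-11 | P3 11-13 | P1 13-14 | P4 14-15 | P3 15-16 |
Completion: P1=14  P2=5  P3=16  P4=15
Finish order: P2 → P1 → P4 → P3

P1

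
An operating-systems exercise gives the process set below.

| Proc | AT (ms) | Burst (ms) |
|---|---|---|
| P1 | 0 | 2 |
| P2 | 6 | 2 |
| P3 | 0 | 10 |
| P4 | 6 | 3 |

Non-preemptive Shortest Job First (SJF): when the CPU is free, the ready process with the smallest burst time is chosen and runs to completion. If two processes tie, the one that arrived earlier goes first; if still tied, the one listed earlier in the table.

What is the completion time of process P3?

Schedule: | P1 0-2 | P3 2-12 | P2 12-14 | P4 14-17 |
Completion: P1=2  P2=14  P3=12  P4=17
Turnaround (C−A): P1=2  P2=8  P3=12  P4=11

12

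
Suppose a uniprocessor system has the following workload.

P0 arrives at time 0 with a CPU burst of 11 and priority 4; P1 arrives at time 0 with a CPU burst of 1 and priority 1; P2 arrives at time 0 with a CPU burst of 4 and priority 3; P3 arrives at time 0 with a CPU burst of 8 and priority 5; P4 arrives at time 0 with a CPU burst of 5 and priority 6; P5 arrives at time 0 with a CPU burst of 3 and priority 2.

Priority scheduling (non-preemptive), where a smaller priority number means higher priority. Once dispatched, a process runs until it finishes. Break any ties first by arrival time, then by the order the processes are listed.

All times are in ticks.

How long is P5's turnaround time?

Schedule: | P1 0-1 | P5 1-4 | P2 4-8 | P0 8-19 | P3 19-27 | P4 27-32 |
Completion: P0=19  P1=1  P2=8  P3=27  P4=32  P5=4
Turnaround (C−A): P0=19  P1=1  P2=8  P3=27  P4=32  P5=4
Turnaround(P5) = completion − arrival = 4 − 0 = 4

4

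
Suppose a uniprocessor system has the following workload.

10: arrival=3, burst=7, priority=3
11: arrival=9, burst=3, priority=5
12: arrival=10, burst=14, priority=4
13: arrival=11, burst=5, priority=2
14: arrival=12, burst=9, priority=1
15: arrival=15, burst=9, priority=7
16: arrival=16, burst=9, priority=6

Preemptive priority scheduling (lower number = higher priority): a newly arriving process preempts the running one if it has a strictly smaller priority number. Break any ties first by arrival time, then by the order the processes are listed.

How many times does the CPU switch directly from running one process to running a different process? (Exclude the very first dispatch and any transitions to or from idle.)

Timeline: | idle 0-3 | 10 3-10 | 12 10-11 | 13 11-12 | 14 12-21 | 13 21-25 | 12 25-38 | 11 38-41 | 16 41-50 | 15 50-59 |
Completion: 10=10  11=41  12=38  13=25  14=21  15=59  16=50

8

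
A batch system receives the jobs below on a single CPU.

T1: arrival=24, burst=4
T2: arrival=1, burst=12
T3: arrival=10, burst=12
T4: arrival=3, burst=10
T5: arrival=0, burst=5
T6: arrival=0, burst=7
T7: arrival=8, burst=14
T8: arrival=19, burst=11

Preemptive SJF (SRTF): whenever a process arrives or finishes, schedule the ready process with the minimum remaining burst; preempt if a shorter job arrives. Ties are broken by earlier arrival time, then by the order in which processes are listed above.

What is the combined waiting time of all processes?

149

Schedule: | T5 0-5 | T6 5-12 | T4 12-22 | T8 22-24 | T1 24-28 | T8 28-37 | T2 37-49 | T3 49-61 | T7 61-75 |
Completion: T1=28  T2=49  T3=61  T4=22  T5=5  T6=12  T7=75  T8=37
Waiting = turnaround − burst: T1=0, T2=36, T3=39, T4=9, T5=0, T6=5, T7=53, T8=7
Total waiting = 0 + 36 + 39 + 9 + 0 + 5 + 53 + 7 = 149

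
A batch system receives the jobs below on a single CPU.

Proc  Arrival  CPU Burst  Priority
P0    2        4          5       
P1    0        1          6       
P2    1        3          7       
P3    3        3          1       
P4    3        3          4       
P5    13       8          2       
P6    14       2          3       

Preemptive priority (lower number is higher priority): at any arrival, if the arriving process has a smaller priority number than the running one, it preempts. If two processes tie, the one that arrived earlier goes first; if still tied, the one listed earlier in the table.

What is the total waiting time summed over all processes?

36

Schedule: | P1 0-1 | P2 1-2 | P0 2-3 | P3 3-6 | P4 6-9 | P0 9-12 | P2 12-13 | P5 13-21 | P6 21-23 | P2 23-24 |
Completion: P0=12  P1=1  P2=24  P3=6  P4=9  P5=21  P6=23
Turnaround (C−A): P0=10  P1=1  P2=23  P3=3  P4=6  P5=8  P6=9
Waiting = turnaround − burst: P0=6, P1=0, P2=20, P3=0, P4=3, P5=0, P6=7
Total waiting = 6 + 0 + 20 + 0 + 3 + 0 + 7 = 36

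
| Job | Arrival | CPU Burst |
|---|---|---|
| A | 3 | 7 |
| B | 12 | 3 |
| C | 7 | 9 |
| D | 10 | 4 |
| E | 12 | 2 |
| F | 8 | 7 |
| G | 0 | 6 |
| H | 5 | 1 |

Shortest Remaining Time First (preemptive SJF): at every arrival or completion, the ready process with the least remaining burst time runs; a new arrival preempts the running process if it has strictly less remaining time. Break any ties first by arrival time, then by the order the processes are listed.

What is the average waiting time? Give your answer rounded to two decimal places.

Timeline: | G 0-6 | H 6-7 | A 7-14 | E 14-16 | B 16-19 | D 19-23 | F 23-30 | C 30-39 |
Completion: A=14  B=19  C=39  D=23  E=16  F=30  G=6  H=7
Waiting times: A=4, B=4, C=23, D=9, E=2, F=15, G=0, H=1
Average waiting = (4+4+23+9+2+15+0+1) / 8 = 58/8 = 7.25

7.25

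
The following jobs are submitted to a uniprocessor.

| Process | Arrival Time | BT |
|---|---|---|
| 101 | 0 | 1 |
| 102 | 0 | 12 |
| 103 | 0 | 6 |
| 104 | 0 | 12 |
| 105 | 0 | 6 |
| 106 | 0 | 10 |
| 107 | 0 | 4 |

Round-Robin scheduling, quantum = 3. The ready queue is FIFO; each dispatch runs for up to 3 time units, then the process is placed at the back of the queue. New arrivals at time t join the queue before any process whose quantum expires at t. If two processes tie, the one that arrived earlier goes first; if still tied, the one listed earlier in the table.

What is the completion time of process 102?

47

Timeline: | 101 0-1 | 102 1-4 | 103 4-7 | 104 7-10 | 105 10-13 | 106 13-16 | 107 16-19 | 102 19-22 | 103 22-25 | 104 25-28 | 105 28-31 | 106 31-34 | 107 34-35 | 102 35-38 | 104 38-41 | 106 41-44 | 102 44-47 | 104 47-50 | 106 50-51 |
Completion: 101=1  102=47  103=25  104=50  105=31  106=51  107=35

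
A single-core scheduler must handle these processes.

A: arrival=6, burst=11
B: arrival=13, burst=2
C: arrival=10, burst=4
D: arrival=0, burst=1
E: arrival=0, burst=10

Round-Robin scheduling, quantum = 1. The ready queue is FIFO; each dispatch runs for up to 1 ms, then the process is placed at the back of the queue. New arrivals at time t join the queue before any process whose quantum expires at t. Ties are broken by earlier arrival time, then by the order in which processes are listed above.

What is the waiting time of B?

Schedule: | D 0-1 | E 1-6 | A 6-7 | E 7-8 | A 8-9 | E 9-10 | A 10-11 | C 11-12 | E 12-13 | A 13-14 | C 14-15 | B 15-16 | E 16-17 | A 17-18 | C 18-19 | B 19-20 | E 20-21 | A 21-22 | C 22-23 | A 23-28 |
Completion: A=28  B=20  C=23  D=1  E=21
Turnaround (C−A): A=22  B=7  C=13  D=1  E=21
Waiting(B) = turnaround − burst = 7 − 2 = 5

5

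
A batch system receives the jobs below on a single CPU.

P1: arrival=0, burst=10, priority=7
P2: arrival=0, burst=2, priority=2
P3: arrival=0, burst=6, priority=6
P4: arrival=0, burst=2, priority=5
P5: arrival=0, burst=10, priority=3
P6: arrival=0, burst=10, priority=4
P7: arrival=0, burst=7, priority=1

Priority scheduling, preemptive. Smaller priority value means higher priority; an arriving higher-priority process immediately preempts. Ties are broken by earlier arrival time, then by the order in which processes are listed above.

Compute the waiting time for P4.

Gantt: | P7 0-7 | P2 7-9 | P5 9-19 | P6 19-29 | P4 29-31 | P3 31-37 | P1 37-47 |
Completion: P1=47  P2=9  P3=37  P4=31  P5=19  P6=29  P7=7
Waiting(P4) = turnaround − burst = 31 − 2 = 29

29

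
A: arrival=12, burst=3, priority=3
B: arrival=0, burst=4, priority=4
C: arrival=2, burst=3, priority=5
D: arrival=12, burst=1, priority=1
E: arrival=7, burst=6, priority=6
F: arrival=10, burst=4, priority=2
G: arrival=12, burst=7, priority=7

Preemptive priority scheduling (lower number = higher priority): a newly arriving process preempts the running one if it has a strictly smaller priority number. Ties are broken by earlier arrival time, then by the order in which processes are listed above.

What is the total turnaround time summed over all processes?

51

Gantt: | B 0-4 | C 4-7 | E 7-10 | F 10-12 | D 12-13 | F 13-15 | A 15-18 | E 18-21 | G 21-28 |
Completion: A=18  B=4  C=7  D=13  E=21  F=15  G=28
Turnaround (C−A): A=6  B=4  C=5  D=1  E=14  F=5  G=16
Turnaround = completion − arrival: A=6, B=4, C=5, D=1, E=14, F=5, G=16
Total turnaround = 6 + 4 + 5 + 1 + 14 + 5 + 16 = 51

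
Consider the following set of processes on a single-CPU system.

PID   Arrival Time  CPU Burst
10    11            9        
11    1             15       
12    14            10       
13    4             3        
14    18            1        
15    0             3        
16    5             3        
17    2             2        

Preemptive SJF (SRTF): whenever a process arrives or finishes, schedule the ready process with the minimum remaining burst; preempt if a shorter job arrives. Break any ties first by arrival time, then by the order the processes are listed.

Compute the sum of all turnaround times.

89

Gantt: | 15 0-3 | 17 3-5 | 13 5-8 | 16 8-11 | 10 11-18 | 14 18-19 | 10 19-21 | 12 21-31 | 11 31-46 |
Completion: 10=21  11=46  12=31  13=8  14=19  15=3  16=11  17=5
Turnaround (C−A): 10=10  11=45  12=17  13=4  14=1  15=3  16=6  17=3
Turnaround = completion − arrival: 10=10, 11=45, 12=17, 13=4, 14=1, 15=3, 16=6, 17=3
Total turnaround = 10 + 45 + 17 + 4 + 1 + 3 + 6 + 3 = 89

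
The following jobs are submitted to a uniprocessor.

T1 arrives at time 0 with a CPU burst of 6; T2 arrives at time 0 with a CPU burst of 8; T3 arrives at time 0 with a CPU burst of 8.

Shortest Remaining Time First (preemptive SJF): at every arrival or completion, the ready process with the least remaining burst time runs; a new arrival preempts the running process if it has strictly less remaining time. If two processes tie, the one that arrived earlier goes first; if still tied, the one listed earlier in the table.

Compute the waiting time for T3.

14

Schedule: | T1 0-6 | T2 6-14 | T3 14-22 |
Completion: T1=6  T2=14  T3=22
Turnaround (C−A): T1=6  T2=14  T3=22
Waiting(T3) = turnaround − burst = 22 − 8 = 14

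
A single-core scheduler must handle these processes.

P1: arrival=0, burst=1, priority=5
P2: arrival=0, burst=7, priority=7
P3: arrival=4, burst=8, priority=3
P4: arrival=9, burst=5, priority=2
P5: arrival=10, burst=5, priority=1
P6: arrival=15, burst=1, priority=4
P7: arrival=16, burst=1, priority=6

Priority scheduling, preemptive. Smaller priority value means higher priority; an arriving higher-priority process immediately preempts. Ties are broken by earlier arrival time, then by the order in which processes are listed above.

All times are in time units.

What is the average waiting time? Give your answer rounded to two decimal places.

Gantt: | P1 0-1 | P2 1-4 | P3 4-9 | P4 9-10 | P5 10-15 | P4 15-19 | P3 19-22 | P6 22-23 | P7 23-24 | P2 24-28 |
Completion: P1=1  P2=28  P3=22  P4=19  P5=15  P6=23  P7=24
Turnaround (C−A): P1=1  P2=28  P3=18  P4=10  P5=5  P6=8  P7=8
Waiting times: P1=0, P2=21, P3=10, P4=5, P5=0, P6=7, P7=7
Average waiting = (0+21+10+5+0+7+7) / 7 = 50/7 = 7.14

7.14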